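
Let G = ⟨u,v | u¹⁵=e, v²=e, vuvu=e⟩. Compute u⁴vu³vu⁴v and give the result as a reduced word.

Multiply left to right, reducing at each step:
  (u⁴) · v = u⁴v
  (u⁴v) · u³ = uv
  (uv) · v = u
  u · u⁴ = u⁵
  (u⁵) · v = u⁵v

Answer: u⁵v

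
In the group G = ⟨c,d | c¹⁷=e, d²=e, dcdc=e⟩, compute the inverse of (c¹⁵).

The order of (c¹⁵) is 17 (smallest k with (c¹⁵)ᵏ = e), so (c¹⁵)⁻¹ = (c¹⁵)¹⁶ = c².
Check: (c¹⁵) · (c²) → (c¹⁵) · c² = e, giving e as required.

Answer: c²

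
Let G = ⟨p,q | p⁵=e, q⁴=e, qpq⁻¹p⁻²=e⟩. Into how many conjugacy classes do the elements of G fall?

The conjugacy classes (representative and size) are:
  [e] (size 1), [p⁴] (size 4), [p²q] (size 5), [q²] (size 5), [p³q³] (size 5).
Class equation: 1 + 4 + 5 + 5 + 5 = 20 = |G|. So G has 5 conjugacy classes.

Answer: 5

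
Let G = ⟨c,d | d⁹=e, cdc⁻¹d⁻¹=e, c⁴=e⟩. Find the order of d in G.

Compute successive powers until reaching e:
  d¹ = d, d² = d², d³ = d³, d⁴ = d⁴, d⁵ = d⁵, d⁶ = d⁶, d⁷ = d⁷, d⁸ = d⁸, d⁹ = e.
The smallest positive k with dᵏ = e is 9.

Answer: 9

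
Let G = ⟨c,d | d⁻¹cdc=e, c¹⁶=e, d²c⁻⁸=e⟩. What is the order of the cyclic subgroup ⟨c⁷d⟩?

|⟨c⁷d⟩| equals the order of c⁷d. Compute successive powers until reaching e:
  (c⁷d)¹ = c⁷d, (c⁷d)² = c⁸, (c⁷d)³ = c⁷d⁻¹, (c⁷d)⁴ = e.
The smallest positive k with (c⁷d)ᵏ = e is 4, so |⟨c⁷d⟩| = 4.

Answer: 4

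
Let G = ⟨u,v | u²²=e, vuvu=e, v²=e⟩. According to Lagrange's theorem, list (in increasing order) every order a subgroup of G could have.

|G| = 44 = 2² · 11. By Lagrange's theorem the order of any subgroup divides 44; the divisors of 44 are 1, 2, 4, 11, 22, 44.

Answer: 1, 2, 4, 11, 22, 44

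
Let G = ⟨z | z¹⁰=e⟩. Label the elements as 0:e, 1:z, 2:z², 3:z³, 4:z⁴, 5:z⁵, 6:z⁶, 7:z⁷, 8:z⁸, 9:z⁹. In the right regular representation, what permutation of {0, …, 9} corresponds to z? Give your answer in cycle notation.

(0 1 2 3 4 5 6 7 8 9)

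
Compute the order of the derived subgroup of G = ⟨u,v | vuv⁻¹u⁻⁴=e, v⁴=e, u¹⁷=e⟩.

G' = [G, G] is generated by all commutators. The generator-pair commutators are: [u, v] = u¹⁴.
The subgroup they normally generate is {e, u, u², u³, u⁴, u⁵, u⁶, u⁷, u⁸, u⁹, u¹⁰, u¹¹, u¹², u¹³, u¹⁴, u¹⁵, u¹⁶}, of order 17.
Check: |G/G'| = 68/17 = 4 is the order of the abelianisation.

Answer: 17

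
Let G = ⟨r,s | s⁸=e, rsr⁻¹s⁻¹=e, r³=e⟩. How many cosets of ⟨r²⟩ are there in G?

First find ord(r²) by computing successive powers:
  (r²)¹ = r², (r²)² = r, (r²)³ = e.
So |⟨r²⟩| = ord(r²) = 3. With |G| = 24, by Lagrange [G : ⟨r²⟩] = 24/3 = 8.

Answer: 8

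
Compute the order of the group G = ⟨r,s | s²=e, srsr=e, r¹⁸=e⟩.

Enumerate words in the generators, reducing via the relations: the distinct elements are
  {e, r, s, rs, r², r³, r⁴, r⁵, r⁶, r⁷, r⁸, r⁹, r²s, r³s, r¹², r¹³, r¹¹, r¹⁰, r¹⁴, r¹⁵, r¹⁶, r¹⁷, r⁴s, r⁵s, r⁶s, r⁷s, r⁸s, r⁹s, r¹²s, r¹³s, r¹¹s, r¹⁰s, r¹⁴s, r¹⁵s, r¹⁶s, r¹⁷s}.
No further products give new elements, so |G| = 36.

Answer: 36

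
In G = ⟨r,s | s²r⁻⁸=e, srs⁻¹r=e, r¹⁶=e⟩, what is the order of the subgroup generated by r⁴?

|⟨r⁴⟩| equals the order of r⁴. Compute successive powers until reaching e:
  (r⁴)¹ = r⁴, (r⁴)² = r⁸, (r⁴)³ = r¹², (r⁴)⁴ = e.
The smallest positive k with (r⁴)ᵏ = e is 4, so |⟨r⁴⟩| = 4.

Answer: 4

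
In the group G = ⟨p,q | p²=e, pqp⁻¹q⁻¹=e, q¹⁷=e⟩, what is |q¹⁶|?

Compute successive powers until reaching e:
  (q¹⁶)¹ = q¹⁶, (q¹⁶)² = q¹⁵, (q¹⁶)³ = q¹⁴, (q¹⁶)⁴ = q¹³, (q¹⁶)⁵ = q¹², (q¹⁶)⁶ = q¹¹, (q¹⁶)⁷ = q¹⁰, (q¹⁶)⁸ = q⁹, (q¹⁶)⁹ = q⁸, (q¹⁶)¹⁰ = q⁷, (q¹⁶)¹¹ = q⁶, (q¹⁶)¹² = q⁵, (q¹⁶)¹³ = q⁴, (q¹⁶)¹⁴ = q³, (q¹⁶)¹⁵ = q², (q¹⁶)¹⁶ = q, (q¹⁶)¹⁷ = e.
The smallest positive k with (q¹⁶)ᵏ = e is 17.

Answer: 17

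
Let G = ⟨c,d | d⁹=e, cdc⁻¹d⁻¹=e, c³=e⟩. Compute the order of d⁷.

Compute successive powers until reaching e:
  (d⁷)¹ = d⁷, (d⁷)² = d⁵, (d⁷)³ = d³, (d⁷)⁴ = d, (d⁷)⁵ = d⁸, (d⁷)⁶ = d⁶, (d⁷)⁷ = d⁴, (d⁷)⁸ = d², (d⁷)⁹ = e.
The smallest positive k with (d⁷)ᵏ = e is 9.

Answer: 9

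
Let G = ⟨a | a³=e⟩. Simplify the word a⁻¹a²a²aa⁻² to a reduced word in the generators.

Multiply left to right, reducing at each step:
  (a²) · a² = a
  a · a² = e
  e · a = a
  a · a⁻² = a²

Answer: a²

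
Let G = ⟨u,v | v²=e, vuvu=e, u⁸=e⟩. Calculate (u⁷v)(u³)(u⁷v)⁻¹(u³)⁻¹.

[(u⁷v), (u³)] = (u⁷v)·(u³)·(u⁷v)⁻¹·(u³)⁻¹.
  (u⁷v) · (u³) = u⁴v
  (u⁴v) · (u⁷v) = u⁵
  (u⁵) · (u⁵) = u²

Answer: u²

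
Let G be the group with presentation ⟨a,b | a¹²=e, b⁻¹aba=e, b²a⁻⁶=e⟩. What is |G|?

Enumerate words in the generators, reducing via the relations: the distinct elements are
  {a, b, e, ab, a², a³, a⁴, a⁵, a⁶, a⁷, a⁸, a⁹, a²b, a³b, a¹¹, a¹⁰, a⁴b, a⁵b, b⁻¹, ab⁻¹, a²b⁻¹, a³b⁻¹, a⁴b⁻¹, a⁵b⁻¹}.
No further products give new elements, so |G| = 24.

Answer: 24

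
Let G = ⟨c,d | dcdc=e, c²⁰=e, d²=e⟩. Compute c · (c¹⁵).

Compute c · (c¹⁵) by multiplying left to right and reducing via the relations at each step:
  c · c¹⁵ = c¹⁶

Answer: c¹⁶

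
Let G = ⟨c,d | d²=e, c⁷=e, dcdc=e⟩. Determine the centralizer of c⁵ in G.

⟨c⁵⟩ ⊆ C_G(c⁵) since powers of c⁵ commute with c⁵; so |C_G(c⁵)| ≥ |⟨c⁵⟩| = 7.
By orbit–stabilizer, |C_G(c⁵)| = |G| / |conj. class of c⁵| = 14 / 2 = 7.
The 7 elements commuting with c⁵ are {e, c, c², c³, c⁴, c⁵, c⁶}.

Answer: {e, c, c², c³, c⁴, c⁵, c⁶}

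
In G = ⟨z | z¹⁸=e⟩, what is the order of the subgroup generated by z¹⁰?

|⟨z¹⁰⟩| equals the order of z¹⁰. Compute successive powers until reaching e:
  (z¹⁰)¹ = z¹⁰, (z¹⁰)² = z², (z¹⁰)³ = z¹², (z¹⁰)⁴ = z⁴, (z¹⁰)⁵ = z¹⁴, (z¹⁰)⁶ = z⁶, (z¹⁰)⁷ = z¹⁶, (z¹⁰)⁸ = z⁸, (z¹⁰)⁹ = e.
The smallest positive k with (z¹⁰)ᵏ = e is 9, so |⟨z¹⁰⟩| = 9.

Answer: 9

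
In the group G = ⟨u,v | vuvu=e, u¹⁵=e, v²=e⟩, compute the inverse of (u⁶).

The order of (u⁶) is 5 (smallest k with (u⁶)ᵏ = e), so (u⁶)⁻¹ = (u⁶)⁴ = u⁹.
Check: (u⁶) · (u⁹) → (u⁶) · u⁹ = e, giving e as required.

Answer: u⁹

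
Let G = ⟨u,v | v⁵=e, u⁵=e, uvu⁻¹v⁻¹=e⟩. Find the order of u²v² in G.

Compute successive powers until reaching e:
  (u²v²)¹ = u²v², (u²v²)² = u⁴v⁴, (u²v²)³ = uv, (u²v²)⁴ = u³v³, (u²v²)⁵ = e.
The smallest positive k with (u²v²)ᵏ = e is 5.

Answer: 5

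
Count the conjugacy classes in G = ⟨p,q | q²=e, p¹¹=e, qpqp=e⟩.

The conjugacy classes (representative and size) are:
  [e] (size 1), [p¹⁰] (size 2), [p²] (size 2), [p³] (size 2), [p⁷] (size 2), [p⁶] (size 2), [p²q] (size 11).
Class equation: 1 + 2 + 2 + 2 + 2 + 2 + 11 = 22 = |G|. So G has 7 conjugacy classes.

Answer: 7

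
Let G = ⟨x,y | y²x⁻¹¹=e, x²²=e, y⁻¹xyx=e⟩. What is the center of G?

An element z ∈ Z(G) iff z commutes with every generator.
For example x¹¹ is central: (x¹¹)·x = x¹² = x·(x¹¹); (x¹¹)·y = y⁻¹ = y·(x¹¹).
Whereas x ∉ Z(G) since x·y = xy ≠ x¹⁰y⁻¹ = y·x.
Checking each of the 44 elements this way gives Z(G) = {e, x¹¹}, of order 2.

Answer: {e, x¹¹}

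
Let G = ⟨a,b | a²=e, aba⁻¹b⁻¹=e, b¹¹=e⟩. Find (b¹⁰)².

Compute successive powers of (b¹⁰), reducing at each step:
  (b¹⁰)²: (b¹⁰) · b¹⁰ = b⁹

Answer: b⁹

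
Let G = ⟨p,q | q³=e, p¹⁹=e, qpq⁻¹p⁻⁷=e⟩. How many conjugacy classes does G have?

The conjugacy classes (representative and size) are:
  [e] (size 1), [p¹¹] (size 3), [p¹⁴] (size 3), [p⁶] (size 3), [p¹⁷] (size 3), [p¹²] (size 3), [p¹⁰] (size 3), [p²q] (size 19), [p¹⁸q²] (size 19).
Class equation: 1 + 3 + 3 + 3 + 3 + 3 + 3 + 19 + 19 = 57 = |G|. So G has 9 conjugacy classes.

Answer: 9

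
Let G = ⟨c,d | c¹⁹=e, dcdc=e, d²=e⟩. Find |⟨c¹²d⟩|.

|⟨c¹²d⟩| equals the order of c¹²d. Compute successive powers until reaching e:
  (c¹²d)¹ = c¹²d, (c¹²d)² = e.
The smallest positive k with (c¹²d)ᵏ = e is 2, so |⟨c¹²d⟩| = 2.

Answer: 2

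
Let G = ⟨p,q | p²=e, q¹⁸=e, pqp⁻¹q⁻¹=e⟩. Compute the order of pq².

Compute successive powers until reaching e:
  (pq²)¹ = pq², (pq²)² = q⁴, (pq²)³ = pq⁶, (pq²)⁴ = q⁸, (pq²)⁵ = pq¹⁰, (pq²)⁶ = q¹², (pq²)⁷ = pq¹⁴, (pq²)⁸ = q¹⁶, (pq²)⁹ = p, (pq²)¹⁰ = q², (pq²)¹¹ = pq⁴, (pq²)¹² = q⁶, (pq²)¹³ = pq⁸, (pq²)¹⁴ = q¹⁰, (pq²)¹⁵ = pq¹², (pq²)¹⁶ = q¹⁴, (pq²)¹⁷ = pq¹⁶, (pq²)¹⁸ = e.
The smallest positive k with (pq²)ᵏ = e is 18.

Answer: 18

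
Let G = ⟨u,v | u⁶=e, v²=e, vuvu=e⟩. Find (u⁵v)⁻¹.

The order of (u⁵v) is 2 (smallest k with (u⁵v)ᵏ = e), so (u⁵v)⁻¹ = (u⁵v)¹ = u⁵v.
Check: (u⁵v) · (u⁵v) → (u⁵v) · u⁵ = v;   v · v = e, giving e as required.

Answer: u⁵v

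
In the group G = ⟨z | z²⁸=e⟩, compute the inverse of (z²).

The order of (z²) is 14 (smallest k with (z²)ᵏ = e), so (z²)⁻¹ = (z²)¹³ = z²⁶.
Check: (z²) · (z²⁶) → (z²) · z²⁶ = e, giving e as required.

Answer: z²⁶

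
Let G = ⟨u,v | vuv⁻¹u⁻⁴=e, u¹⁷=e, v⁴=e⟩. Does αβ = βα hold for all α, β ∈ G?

u·v = uv but v·u = u⁴v, so u·v ≠ v·u and G is not abelian.

Answer: No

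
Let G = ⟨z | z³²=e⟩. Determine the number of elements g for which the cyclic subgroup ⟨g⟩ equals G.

G is cyclic of order 32. An element generates G iff its order is 32, and a cyclic group of order 32 has exactly φ(32) = 16 such elements.

Answer: 16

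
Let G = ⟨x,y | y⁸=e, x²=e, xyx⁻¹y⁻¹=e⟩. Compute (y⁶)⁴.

Compute successive powers of (y⁶), reducing at each step:
  (y⁶)²: (y⁶) · y⁶ = y⁴
  (y⁶)³: (y⁴) · y⁶ = y²
  (y⁶)⁴: (y²) · y⁶ = e

Answer: e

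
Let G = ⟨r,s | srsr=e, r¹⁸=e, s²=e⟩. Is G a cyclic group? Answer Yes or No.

Every cyclic group is abelian. But r·s = rs while s·r = r¹⁷s, so r·s ≠ s·r and G is not abelian. Hence G is not cyclic.

Answer: No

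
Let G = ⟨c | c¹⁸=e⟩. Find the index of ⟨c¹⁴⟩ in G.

First find ord(c¹⁴) by computing successive powers:
  (c¹⁴)¹ = c¹⁴, (c¹⁴)² = c¹⁰, (c¹⁴)³ = c⁶, (c¹⁴)⁴ = c², (c¹⁴)⁵ = c¹⁶, (c¹⁴)⁶ = c¹², (c¹⁴)⁷ = c⁸, (c¹⁴)⁸ = c⁴, (c¹⁴)⁹ = e.
So |⟨c¹⁴⟩| = ord(c¹⁴) = 9. With |G| = 18, by Lagrange [G : ⟨c¹⁴⟩] = 18/9 = 2.

Answer: 2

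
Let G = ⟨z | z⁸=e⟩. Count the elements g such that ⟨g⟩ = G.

G is cyclic of order 8. An element generates G iff its order is 8, and a cyclic group of order 8 has exactly φ(8) = 4 such elements.

Answer: 4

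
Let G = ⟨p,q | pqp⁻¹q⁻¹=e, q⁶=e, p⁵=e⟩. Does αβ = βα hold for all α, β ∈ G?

Each pair of generators commutes: p·q = pq = q·p. Since the generators pairwise commute, every element of G commutes with every other, so G is abelian.

Answer: Yes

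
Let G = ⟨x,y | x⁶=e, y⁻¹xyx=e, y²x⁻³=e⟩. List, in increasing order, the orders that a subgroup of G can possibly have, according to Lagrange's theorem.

|G| = 12 = 2² · 3. By Lagrange's theorem the order of any subgroup divides 12; the divisors of 12 are 1, 2, 3, 4, 6, 12.

Answer: 1, 2, 3, 4, 6, 12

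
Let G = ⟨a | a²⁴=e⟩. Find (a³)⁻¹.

The order of (a³) is 8 (smallest k with (a³)ᵏ = e), so (a³)⁻¹ = (a³)⁷ = a²¹.
Check: (a³) · (a²¹) → (a³) · a²¹ = e, giving e as required.

Answer: a²¹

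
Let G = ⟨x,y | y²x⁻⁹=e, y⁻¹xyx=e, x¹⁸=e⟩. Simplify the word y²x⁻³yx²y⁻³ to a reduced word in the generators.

Multiply left to right, reducing at each step:
  (x⁹) · x⁻³ = x⁶
  (x⁶) · y = x⁶y
  (x⁶y) · x² = x⁴y
  (x⁴y) · y⁻³ = x¹³

Answer: x¹³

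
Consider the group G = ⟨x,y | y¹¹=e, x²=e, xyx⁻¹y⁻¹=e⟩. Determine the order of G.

Enumerate words in the generators, reducing via the relations: the distinct elements are
  {e, x, y, xy, y², y³, y⁴, y⁵, y⁶, y⁷, y⁸, y⁹, xy², xy³, xy⁴, xy⁵, xy⁶, xy⁷, xy⁸, xy⁹, y¹⁰, xy¹⁰}.
No further products give new elements, so |G| = 22.

Answer: 22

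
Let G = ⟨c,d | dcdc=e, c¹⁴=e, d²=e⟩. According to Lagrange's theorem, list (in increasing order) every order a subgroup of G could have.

|G| = 28 = 2² · 7. By Lagrange's theorem the order of any subgroup divides 28; the divisors of 28 are 1, 2, 4, 7, 14, 28.

Answer: 1, 2, 4, 7, 14, 28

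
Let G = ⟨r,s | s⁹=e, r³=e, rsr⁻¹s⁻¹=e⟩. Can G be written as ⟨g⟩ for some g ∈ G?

|G| = 27, but the maximum element order in G is 9 < 27. No single element generates all of G, so G is not cyclic.

Answer: No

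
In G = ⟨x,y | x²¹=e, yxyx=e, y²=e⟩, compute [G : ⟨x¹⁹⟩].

First find ord(x¹⁹) by computing successive powers:
  (x¹⁹)¹ = x¹⁹, (x¹⁹)² = x¹⁷, (x¹⁹)³ = x¹⁵, (x¹⁹)⁴ = x¹³, (x¹⁹)⁵ = x¹¹, (x¹⁹)⁶ = x⁹, (x¹⁹)⁷ = x⁷, (x¹⁹)⁸ = x⁵, (x¹⁹)⁹ = x³, (x¹⁹)¹⁰ = x, (x¹⁹)¹¹ = x²⁰, (x¹⁹)¹² = x¹⁸, (x¹⁹)¹³ = x¹⁶, (x¹⁹)¹⁴ = x¹⁴, (x¹⁹)¹⁵ = x¹², (x¹⁹)¹⁶ = x¹⁰, (x¹⁹)¹⁷ = x⁸, (x¹⁹)¹⁸ = x⁶, (x¹⁹)¹⁹ = x⁴, (x¹⁹)²⁰ = x², (x¹⁹)²¹ = e.
So |⟨x¹⁹⟩| = ord(x¹⁹) = 21. With |G| = 42, by Lagrange [G : ⟨x¹⁹⟩] = 42/21 = 2.

Answer: 2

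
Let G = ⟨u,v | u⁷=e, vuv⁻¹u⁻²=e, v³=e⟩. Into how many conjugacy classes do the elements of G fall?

The conjugacy classes (representative and size) are:
  [e] (size 1), [u²] (size 3), [u⁵] (size 3), [v] (size 7), [v²] (size 7).
Class equation: 1 + 3 + 3 + 7 + 7 = 21 = |G|. So G has 5 conjugacy classes.

Answer: 5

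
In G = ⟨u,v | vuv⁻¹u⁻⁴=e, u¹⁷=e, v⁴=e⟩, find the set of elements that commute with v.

⟨v⟩ ⊆ C_G(v) since powers of v commute with v; so |C_G(v)| ≥ |⟨v⟩| = 4.
By orbit–stabilizer, |C_G(v)| = |G| / |conj. class of v| = 68 / 17 = 4.
The 4 elements commuting with v are {e, v, v², v³}.

Answer: {e, v, v², v³}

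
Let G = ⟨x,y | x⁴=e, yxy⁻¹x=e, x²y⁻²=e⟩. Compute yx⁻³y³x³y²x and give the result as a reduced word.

Multiply left to right, reducing at each step:
  y · x⁻³ = xy⁻¹
  (xy⁻¹) · y³ = x³
  (x³) · x³ = x²
  (x²) · y² = e
  e · x = x

Answer: x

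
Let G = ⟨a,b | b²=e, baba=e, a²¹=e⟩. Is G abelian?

a·b = ab but b·a = a²⁰b, so a·b ≠ b·a and G is not abelian.

Answer: No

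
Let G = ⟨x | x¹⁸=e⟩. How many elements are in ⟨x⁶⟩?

|⟨x⁶⟩| equals the order of x⁶. Compute successive powers until reaching e:
  (x⁶)¹ = x⁶, (x⁶)² = x¹², (x⁶)³ = e.
The smallest positive k with (x⁶)ᵏ = e is 3, so |⟨x⁶⟩| = 3.

Answer: 3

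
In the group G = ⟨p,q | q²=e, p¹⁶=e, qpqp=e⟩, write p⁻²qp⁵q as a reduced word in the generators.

Multiply left to right, reducing at each step:
  (p¹⁴) · q = p¹⁴q
  (p¹⁴q) · p⁵ = p⁹q
  (p⁹q) · q = p⁹

Answer: p⁹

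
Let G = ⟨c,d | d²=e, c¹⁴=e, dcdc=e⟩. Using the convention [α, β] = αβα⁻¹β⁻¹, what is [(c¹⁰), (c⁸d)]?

[(c¹⁰), (c⁸d)] = (c¹⁰)·(c⁸d)·(c¹⁰)⁻¹·(c⁸d)⁻¹.
  (c¹⁰) · (c⁸d) = c⁴d
  (c⁴d) · (c⁴) = d
  d · (c⁸d) = c⁶

Answer: c⁶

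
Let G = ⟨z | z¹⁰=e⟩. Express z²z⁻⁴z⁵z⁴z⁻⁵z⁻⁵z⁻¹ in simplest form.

Multiply left to right, reducing at each step:
  (z²) · z⁻⁴ = z⁸
  (z⁸) · z⁵ = z³
  (z³) · z⁴ = z⁷
  (z⁷) · z⁻⁵ = z²
  (z²) · z⁻⁵ = z⁷
  (z⁷) · z⁻¹ = z⁶

Answer: z⁶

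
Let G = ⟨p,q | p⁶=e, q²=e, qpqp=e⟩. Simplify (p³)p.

Compute (p³) · p by multiplying left to right and reducing via the relations at each step:
  (p³) · p = p⁴

Answer: p⁴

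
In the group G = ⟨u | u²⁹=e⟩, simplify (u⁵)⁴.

Compute successive powers of (u⁵), reducing at each step:
  (u⁵)²: (u⁵) · u⁵ = u¹⁰
  (u⁵)³: (u¹⁰) · u⁵ = u¹⁵
  (u⁵)⁴: (u¹⁵) · u⁵ = u²⁰

Answer: u²⁰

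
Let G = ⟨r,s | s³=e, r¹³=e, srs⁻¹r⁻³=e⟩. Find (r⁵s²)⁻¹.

The order of (r⁵s²) is 3 (smallest k with (r⁵s²)ᵏ = e), so (r⁵s²)⁻¹ = (r⁵s²)² = r¹¹s.
Check: (r⁵s²) · (r¹¹s) → (r⁵s²) · r¹¹ = s²;   (s²) · s = e, giving e as required.

Answer: r¹¹s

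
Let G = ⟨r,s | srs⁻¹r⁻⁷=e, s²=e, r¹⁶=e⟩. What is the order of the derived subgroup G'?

G' = [G, G] is generated by all commutators. The generator-pair commutators are: [r, s] = r¹⁰.
The subgroup they normally generate is {e, r², r⁴, r⁶, r⁸, r¹⁰, r¹², r¹⁴}, of order 8.
Check: |G/G'| = 32/8 = 4 is the order of the abelianisation.

Answer: 8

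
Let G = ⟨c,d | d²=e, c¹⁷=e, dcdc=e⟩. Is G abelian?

c·d = cd but d·c = c¹⁶d, so c·d ≠ d·c and G is not abelian.

Answer: No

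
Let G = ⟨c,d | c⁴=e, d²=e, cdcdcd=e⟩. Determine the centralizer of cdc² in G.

⟨cdc²⟩ ⊆ C_G(cdc²) since powers of cdc² commute with cdc²; so |C_G(cdc²)| ≥ |⟨cdc²⟩| = 3.
By orbit–stabilizer, |C_G(cdc²)| = |G| / |conj. class of cdc²| = 24 / 8 = 3.
The 3 elements commuting with cdc² are {e, c²dc³, cdc²}.

Answer: {e, c²dc³, cdc²}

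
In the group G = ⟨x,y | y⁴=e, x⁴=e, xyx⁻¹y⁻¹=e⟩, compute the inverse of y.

The order of y is 4 (smallest k with yᵏ = e), so y⁻¹ = y³ = y³.
Check: y · (y³) → y · y³ = e, giving e as required.

Answer: y³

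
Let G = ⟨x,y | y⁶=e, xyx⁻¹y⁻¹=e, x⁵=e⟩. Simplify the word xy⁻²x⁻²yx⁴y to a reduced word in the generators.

Multiply left to right, reducing at each step:
  x · y⁻² = xy⁴
  (xy⁴) · x⁻² = x⁴y⁴
  (x⁴y⁴) · y = x⁴y⁵
  (x⁴y⁵) · x⁴ = x³y⁵
  (x³y⁵) · y = x³

Answer: x³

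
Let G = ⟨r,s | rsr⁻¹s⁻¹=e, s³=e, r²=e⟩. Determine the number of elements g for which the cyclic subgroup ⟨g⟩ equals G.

G is cyclic of order 6. An element generates G iff its order is 6, and a cyclic group of order 6 has exactly φ(6) = 2 such elements.

Answer: 2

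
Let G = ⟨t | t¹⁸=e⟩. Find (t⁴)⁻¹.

The order of (t⁴) is 9 (smallest k with (t⁴)ᵏ = e), so (t⁴)⁻¹ = (t⁴)⁸ = t¹⁴.
Check: (t⁴) · (t¹⁴) → (t⁴) · t¹⁴ = e, giving e as required.

Answer: t¹⁴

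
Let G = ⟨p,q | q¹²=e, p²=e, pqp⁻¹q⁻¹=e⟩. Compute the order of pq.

Compute successive powers until reaching e:
  (pq)¹ = pq, (pq)² = q², (pq)³ = pq³, (pq)⁴ = q⁴, (pq)⁵ = pq⁵, (pq)⁶ = q⁶, (pq)⁷ = pq⁷, (pq)⁸ = q⁸, (pq)⁹ = pq⁹, (pq)¹⁰ = q¹⁰, (pq)¹¹ = pq¹¹, (pq)¹² = e.
The smallest positive k with (pq)ᵏ = e is 12.

Answer: 12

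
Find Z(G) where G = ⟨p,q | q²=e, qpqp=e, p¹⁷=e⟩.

An element z ∈ Z(G) iff z commutes with every generator.
For example e is central: e·p = p = p·e; e·q = q = q·e.
Whereas p ∉ Z(G) since p·q = pq ≠ p¹⁶q = q·p.
Checking each of the 34 elements this way gives Z(G) = {e}, of order 1.

Answer: {e}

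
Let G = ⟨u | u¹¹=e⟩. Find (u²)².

Compute successive powers of (u²), reducing at each step:
  (u²)²: (u²) · u² = u⁴

Answer: u⁴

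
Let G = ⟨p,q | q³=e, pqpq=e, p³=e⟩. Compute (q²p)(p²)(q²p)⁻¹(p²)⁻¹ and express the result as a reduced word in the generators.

[(q²p), (p²)] = (q²p)·(p²)·(q²p)⁻¹·(p²)⁻¹.
  (q²p) · (p²) = q²
  (q²) · (p²q) = pq²
  (pq²) · p = pq²p

Answer: pq²p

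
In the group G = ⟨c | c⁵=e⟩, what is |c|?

Compute successive powers until reaching e:
  c¹ = c, c² = c², c³ = c³, c⁴ = c⁴, c⁵ = e.
The smallest positive k with cᵏ = e is 5.

Answer: 5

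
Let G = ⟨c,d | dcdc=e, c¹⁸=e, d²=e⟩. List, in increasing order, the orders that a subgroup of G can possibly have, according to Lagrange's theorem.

|G| = 36 = 2² · 3². By Lagrange's theorem the order of any subgroup divides 36; the divisors of 36 are 1, 2, 3, 4, 6, 9, 12, 18, 36.

Answer: 1, 2, 3, 4, 6, 9, 12, 18, 36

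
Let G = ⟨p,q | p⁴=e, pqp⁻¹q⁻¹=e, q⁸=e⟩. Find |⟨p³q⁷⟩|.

|⟨p³q⁷⟩| equals the order of p³q⁷. Compute successive powers until reaching e:
  (p³q⁷)¹ = p³q⁷, (p³q⁷)² = p²q⁶, (p³q⁷)³ = pq⁵, (p³q⁷)⁴ = q⁴, (p³q⁷)⁵ = p³q³, (p³q⁷)⁶ = p²q², (p³q⁷)⁷ = pq, (p³q⁷)⁸ = e.
The smallest positive k with (p³q⁷)ᵏ = e is 8, so |⟨p³q⁷⟩| = 8.

Answer: 8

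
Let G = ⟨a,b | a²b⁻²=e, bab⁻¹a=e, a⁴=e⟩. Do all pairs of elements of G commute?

a·b = ab but b·a = ab⁻¹, so a·b ≠ b·a and G is not abelian.

Answer: No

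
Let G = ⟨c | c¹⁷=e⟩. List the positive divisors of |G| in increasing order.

|G| = 17 = 17. By Lagrange's theorem the order of any subgroup divides 17; the divisors of 17 are 1, 17.

Answer: 1, 17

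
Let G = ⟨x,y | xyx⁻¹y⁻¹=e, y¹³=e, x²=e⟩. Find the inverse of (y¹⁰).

The order of (y¹⁰) is 13 (smallest k with (y¹⁰)ᵏ = e), so (y¹⁰)⁻¹ = (y¹⁰)¹² = y³.
Check: (y¹⁰) · (y³) → (y¹⁰) · y³ = e, giving e as required.

Answer: y³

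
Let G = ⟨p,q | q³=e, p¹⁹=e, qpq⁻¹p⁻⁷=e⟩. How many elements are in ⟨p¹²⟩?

|⟨p¹²⟩| equals the order of p¹². Compute successive powers until reaching e:
  (p¹²)¹ = p¹², (p¹²)² = p⁵, (p¹²)³ = p¹⁷, (p¹²)⁴ = p¹⁰, (p¹²)⁵ = p³, (p¹²)⁶ = p¹⁵, (p¹²)⁷ = p⁸, (p¹²)⁸ = p, (p¹²)⁹ = p¹³, (p¹²)¹⁰ = p⁶, (p¹²)¹¹ = p¹⁸, (p¹²)¹² = p¹¹, (p¹²)¹³ = p⁴, (p¹²)¹⁴ = p¹⁶, (p¹²)¹⁵ = p⁹, (p¹²)¹⁶ = p², (p¹²)¹⁷ = p¹⁴, (p¹²)¹⁸ = p⁷, (p¹²)¹⁹ = e.
The smallest positive k with (p¹²)ᵏ = e is 19, so |⟨p¹²⟩| = 19.

Answer: 19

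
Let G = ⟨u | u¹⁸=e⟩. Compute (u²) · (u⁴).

Compute (u²) · (u⁴) by multiplying left to right and reducing via the relations at each step:
  (u²) · u⁴ = u⁶

Answer: u⁶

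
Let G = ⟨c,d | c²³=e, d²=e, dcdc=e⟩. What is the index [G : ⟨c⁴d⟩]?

First find ord(c⁴d) by computing successive powers:
  (c⁴d)¹ = c⁴d, (c⁴d)² = e.
So |⟨c⁴d⟩| = ord(c⁴d) = 2. With |G| = 46, by Lagrange [G : ⟨c⁴d⟩] = 46/2 = 23.

Answer: 23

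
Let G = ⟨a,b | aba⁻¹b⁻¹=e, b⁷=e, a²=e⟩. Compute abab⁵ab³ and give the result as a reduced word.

Multiply left to right, reducing at each step:
  a · b = ab
  (ab) · a = b
  b · b⁵ = b⁶
  (b⁶) · a = ab⁶
  (ab⁶) · b³ = ab²

Answer: ab²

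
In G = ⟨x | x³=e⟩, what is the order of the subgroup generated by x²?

|⟨x²⟩| equals the order of x². Compute successive powers until reaching e:
  (x²)¹ = x², (x²)² = x, (x²)³ = e.
The smallest positive k with (x²)ᵏ = e is 3, so |⟨x²⟩| = 3.

Answer: 3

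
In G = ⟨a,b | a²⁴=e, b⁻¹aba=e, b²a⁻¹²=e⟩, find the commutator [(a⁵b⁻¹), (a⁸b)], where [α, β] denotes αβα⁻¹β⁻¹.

[(a⁵b⁻¹), (a⁸b)] = (a⁵b⁻¹)·(a⁸b)·(a⁵b⁻¹)⁻¹·(a⁸b)⁻¹.
  (a⁵b⁻¹) · (a⁸b) = a²¹
  (a²¹) · (a⁵b) = a²b
  (a²b) · (a⁸b⁻¹) = a¹⁸

Answer: a¹⁸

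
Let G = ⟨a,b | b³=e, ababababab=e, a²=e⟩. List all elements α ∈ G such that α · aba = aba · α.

⟨aba⟩ ⊆ C_G(aba) since powers of aba commute with aba; so |C_G(aba)| ≥ |⟨aba⟩| = 3.
By orbit–stabilizer, |C_G(aba)| = |G| / |conj. class of aba| = 60 / 20 = 3.
The 3 elements commuting with aba are {e, aba, ab²a}.

Answer: {e, aba, ab²a}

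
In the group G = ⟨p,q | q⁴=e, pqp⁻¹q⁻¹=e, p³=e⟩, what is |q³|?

Compute successive powers until reaching e:
  (q³)¹ = q³, (q³)² = q², (q³)³ = q, (q³)⁴ = e.
The smallest positive k with (q³)ᵏ = e is 4.

Answer: 4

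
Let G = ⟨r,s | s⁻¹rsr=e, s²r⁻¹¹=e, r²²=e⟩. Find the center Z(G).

An element z ∈ Z(G) iff z commutes with every generator.
For example r¹¹ is central: (r¹¹)·r = r¹² = r·(r¹¹); (r¹¹)·s = s⁻¹ = s·(r¹¹).
Whereas r ∉ Z(G) since r·s = rs ≠ r¹⁰s⁻¹ = s·r.
Checking each of the 44 elements this way gives Z(G) = {e, r¹¹}, of order 2.

Answer: {e, r¹¹}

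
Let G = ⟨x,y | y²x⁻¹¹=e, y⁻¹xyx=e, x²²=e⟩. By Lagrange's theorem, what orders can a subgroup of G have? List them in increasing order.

|G| = 44 = 2² · 11. By Lagrange's theorem the order of any subgroup divides 44; the divisors of 44 are 1, 2, 4, 11, 22, 44.

Answer: 1, 2, 4, 11, 22, 44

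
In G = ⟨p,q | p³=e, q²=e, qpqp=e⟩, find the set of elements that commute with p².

⟨p²⟩ ⊆ C_G(p²) since powers of p² commute with p²; so |C_G(p²)| ≥ |⟨p²⟩| = 3.
By orbit–stabilizer, |C_G(p²)| = |G| / |conj. class of p²| = 6 / 2 = 3.
The 3 elements commuting with p² are {e, p, p²}.

Answer: {e, p, p²}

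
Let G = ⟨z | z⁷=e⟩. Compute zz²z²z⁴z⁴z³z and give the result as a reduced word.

Multiply left to right, reducing at each step:
  z · z² = z³
  (z³) · z² = z⁵
  (z⁵) · z⁴ = z²
  (z²) · z⁴ = z⁶
  (z⁶) · z³ = z²
  (z²) · z = z³

Answer: z³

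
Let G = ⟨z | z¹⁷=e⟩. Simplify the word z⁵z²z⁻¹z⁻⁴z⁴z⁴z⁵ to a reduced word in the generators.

Multiply left to right, reducing at each step:
  (z⁵) · z² = z⁷
  (z⁷) · z⁻¹ = z⁶
  (z⁶) · z⁻⁴ = z²
  (z²) · z⁴ = z⁶
  (z⁶) · z⁴ = z¹⁰
  (z¹⁰) · z⁵ = z¹⁵

Answer: z¹⁵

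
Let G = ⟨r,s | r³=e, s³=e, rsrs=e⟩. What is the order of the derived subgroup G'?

G' = [G, G] is generated by all commutators. The generator-pair commutators are: [r, s] = rs²r.
The subgroup they normally generate is {e, rs, r²s², rs²r}, of order 4.
Check: |G/G'| = 12/4 = 3 is the order of the abelianisation.

Answer: 4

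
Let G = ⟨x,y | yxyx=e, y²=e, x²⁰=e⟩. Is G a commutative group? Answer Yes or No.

x·y = xy but y·x = x¹⁹y, so x·y ≠ y·x and G is not abelian.

Answer: No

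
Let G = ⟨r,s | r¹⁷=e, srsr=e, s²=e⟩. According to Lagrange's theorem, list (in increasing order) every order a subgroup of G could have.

|G| = 34 = 2 · 17. By Lagrange's theorem the order of any subgroup divides 34; the divisors of 34 are 1, 2, 17, 34.

Answer: 1, 2, 17, 34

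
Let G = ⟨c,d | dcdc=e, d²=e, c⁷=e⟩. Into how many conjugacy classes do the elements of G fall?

The conjugacy classes (representative and size) are:
  [e] (size 1), [c⁶] (size 2), [c⁵] (size 2), [c⁴] (size 2), [cd] (size 7).
Class equation: 1 + 2 + 2 + 2 + 7 = 14 = |G|. So G has 5 conjugacy classes.

Answer: 5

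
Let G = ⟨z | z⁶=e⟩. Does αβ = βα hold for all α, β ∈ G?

G has a single generator, so G is cyclic and hence abelian.

Answer: Yes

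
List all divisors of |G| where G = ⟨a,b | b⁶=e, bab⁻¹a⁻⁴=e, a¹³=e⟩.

|G| = 78 = 2 · 3 · 13. By Lagrange's theorem the order of any subgroup divides 78; the divisors of 78 are 1, 2, 3, 6, 13, 26, 39, 78.

Answer: 1, 2, 3, 6, 13, 26, 39, 78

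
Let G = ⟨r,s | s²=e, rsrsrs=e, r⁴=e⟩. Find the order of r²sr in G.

Compute successive powers until reaching e:
  (r²sr)¹ = r²sr, (r²sr)² = r³sr², (r²sr)³ = e.
The smallest positive k with (r²sr)ᵏ = e is 3.

Answer: 3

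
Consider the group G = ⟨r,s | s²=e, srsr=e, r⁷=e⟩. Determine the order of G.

Enumerate words in the generators, reducing via the relations: the distinct elements are
  {e, r, s, rs, r², r³, r⁴, r⁵, r⁶, r²s, r³s, r⁴s, r⁵s, r⁶s}.
No further products give new elements, so |G| = 14.

Answer: 14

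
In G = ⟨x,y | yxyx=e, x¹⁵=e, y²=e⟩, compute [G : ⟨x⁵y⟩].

First find ord(x⁵y) by computing successive powers:
  (x⁵y)¹ = x⁵y, (x⁵y)² = e.
So |⟨x⁵y⟩| = ord(x⁵y) = 2. With |G| = 30, by Lagrange [G : ⟨x⁵y⟩] = 30/2 = 15.

Answer: 15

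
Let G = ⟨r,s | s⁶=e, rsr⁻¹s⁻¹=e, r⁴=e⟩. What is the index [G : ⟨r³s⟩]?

First find ord(r³s) by computing successive powers:
  (r³s)¹ = r³s, (r³s)² = r²s², (r³s)³ = rs³, (r³s)⁴ = s⁴, (r³s)⁵ = r³s⁵, (r³s)⁶ = r², (r³s)⁷ = rs, (r³s)⁸ = s², (r³s)⁹ = r³s³, (r³s)¹⁰ = r²s⁴, (r³s)¹¹ = rs⁵, (r³s)¹² = e.
So |⟨r³s⟩| = ord(r³s) = 12. With |G| = 24, by Lagrange [G : ⟨r³s⟩] = 24/12 = 2.

Answer: 2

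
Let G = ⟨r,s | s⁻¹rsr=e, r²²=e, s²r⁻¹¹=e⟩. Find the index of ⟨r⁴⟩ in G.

First find ord(r⁴) by computing successive powers:
  (r⁴)¹ = r⁴, (r⁴)² = r⁸, (r⁴)³ = r¹², (r⁴)⁴ = r¹⁶, (r⁴)⁵ = r²⁰, (r⁴)⁶ = r², (r⁴)⁷ = r⁶, (r⁴)⁸ = r¹⁰, (r⁴)⁹ = r¹⁴, (r⁴)¹⁰ = r¹⁸, (r⁴)¹¹ = e.
So |⟨r⁴⟩| = ord(r⁴) = 11. With |G| = 44, by Lagrange [G : ⟨r⁴⟩] = 44/11 = 4.

Answer: 4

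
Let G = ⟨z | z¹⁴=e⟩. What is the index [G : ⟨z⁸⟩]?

First find ord(z⁸) by computing successive powers:
  (z⁸)¹ = z⁸, (z⁸)² = z², (z⁸)³ = z¹⁰, (z⁸)⁴ = z⁴, (z⁸)⁵ = z¹², (z⁸)⁶ = z⁶, (z⁸)⁷ = e.
So |⟨z⁸⟩| = ord(z⁸) = 7. With |G| = 14, by Lagrange [G : ⟨z⁸⟩] = 14/7 = 2.

Answer: 2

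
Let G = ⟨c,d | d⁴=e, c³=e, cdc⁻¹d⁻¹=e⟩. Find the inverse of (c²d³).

The order of (c²d³) is 12 (smallest k with (c²d³)ᵏ = e), so (c²d³)⁻¹ = (c²d³)¹¹ = cd.
Check: (c²d³) · (cd) → (c²d³) · c = d³;   (d³) · d = e, giving e as required.

Answer: cd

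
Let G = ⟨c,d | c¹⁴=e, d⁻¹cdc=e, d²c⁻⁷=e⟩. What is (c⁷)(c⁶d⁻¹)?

Compute (c⁷) · (c⁶d⁻¹) by multiplying left to right and reducing via the relations at each step:
  (c⁷) · c⁶ = c¹³
  (c¹³) · d⁻¹ = c⁶d

Answer: c⁶d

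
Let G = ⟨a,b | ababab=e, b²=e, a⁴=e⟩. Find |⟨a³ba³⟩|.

|⟨a³ba³⟩| equals the order of a³ba³. Compute successive powers until reaching e:
  (a³ba³)¹ = a³ba³, (a³ba³)² = ba²b, (a³ba³)³ = aba, (a³ba³)⁴ = e.
The smallest positive k with (a³ba³)ᵏ = e is 4, so |⟨a³ba³⟩| = 4.

Answer: 4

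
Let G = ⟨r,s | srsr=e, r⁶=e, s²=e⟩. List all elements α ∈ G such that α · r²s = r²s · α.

⟨r²s⟩ ⊆ C_G(r²s) since powers of r²s commute with r²s; so |C_G(r²s)| ≥ |⟨r²s⟩| = 2.
By orbit–stabilizer, |C_G(r²s)| = |G| / |conj. class of r²s| = 12 / 3 = 4.
The 4 elements commuting with r²s are {e, r³, r⁵s, r²s}.

Answer: {e, r³, r⁵s, r²s}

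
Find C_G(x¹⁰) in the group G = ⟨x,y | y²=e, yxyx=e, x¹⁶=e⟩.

⟨x¹⁰⟩ ⊆ C_G(x¹⁰) since powers of x¹⁰ commute with x¹⁰; so |C_G(x¹⁰)| ≥ |⟨x¹⁰⟩| = 8.
By orbit–stabilizer, |C_G(x¹⁰)| = |G| / |conj. class of x¹⁰| = 32 / 2 = 16.
The 16 elements commuting with x¹⁰ are {e, x, x², x³, x⁴, x⁵, x⁶, x⁷, x⁸, x⁹, x¹⁰, x¹¹, x¹², x¹³, x¹⁴, x¹⁵}.

Answer: {e, x, x², x³, x⁴, x⁵, x⁶, x⁷, x⁸, x⁹, x¹⁰, x¹¹, x¹², x¹³, x¹⁴, x¹⁵}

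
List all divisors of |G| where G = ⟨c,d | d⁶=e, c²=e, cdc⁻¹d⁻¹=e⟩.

|G| = 12 = 2² · 3. By Lagrange's theorem the order of any subgroup divides 12; the divisors of 12 are 1, 2, 3, 4, 6, 12.

Answer: 1, 2, 3, 4, 6, 12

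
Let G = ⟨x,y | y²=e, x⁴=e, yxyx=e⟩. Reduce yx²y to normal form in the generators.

Multiply left to right, reducing at each step:
  y · x² = x²y
  (x²y) · y = x²

Answer: x²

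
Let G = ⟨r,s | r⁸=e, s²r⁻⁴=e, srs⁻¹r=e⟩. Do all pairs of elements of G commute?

r·s = rs but s·r = r³s⁻¹, so r·s ≠ s·r and G is not abelian.

Answer: No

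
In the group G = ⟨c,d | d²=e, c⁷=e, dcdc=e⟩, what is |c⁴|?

Compute successive powers until reaching e:
  (c⁴)¹ = c⁴, (c⁴)² = c, (c⁴)³ = c⁵, (c⁴)⁴ = c², (c⁴)⁵ = c⁶, (c⁴)⁶ = c³, (c⁴)⁷ = e.
The smallest positive k with (c⁴)ᵏ = e is 7.

Answer: 7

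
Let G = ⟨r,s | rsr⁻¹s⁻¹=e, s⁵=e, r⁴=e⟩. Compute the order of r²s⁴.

Compute successive powers until reaching e:
  (r²s⁴)¹ = r²s⁴, (r²s⁴)² = s³, (r²s⁴)³ = r²s², (r²s⁴)⁴ = s, (r²s⁴)⁵ = r², (r²s⁴)⁶ = s⁴, (r²s⁴)⁷ = r²s³, (r²s⁴)⁸ = s², (r²s⁴)⁹ = r²s, (r²s⁴)¹⁰ = e.
The smallest positive k with (r²s⁴)ᵏ = e is 10.

Answer: 10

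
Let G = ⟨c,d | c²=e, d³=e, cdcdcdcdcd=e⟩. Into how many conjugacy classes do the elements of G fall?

The conjugacy classes (representative and size) are:
  [e] (size 1), [cdcd²cdcd²c] (size 15), [dcdcd²c] (size 20), [cd²cd²c] (size 12), [d²cdcd²] (size 12).
Class equation: 1 + 15 + 20 + 12 + 12 = 60 = |G|. So G has 5 conjugacy classes.

Answer: 5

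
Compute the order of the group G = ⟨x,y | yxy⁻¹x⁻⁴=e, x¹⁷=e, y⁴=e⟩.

Enumerate words in the generators, reducing via the relations: the distinct elements are
  {e, x, y, xy, x², x³, x⁴, x⁵, x⁶, x⁷, x⁸, x⁹, y², y³, xy², xy³, x²y, x³y, x¹², x¹³, x¹¹, x¹⁰, x¹⁴, x¹⁵, x¹⁶, x⁴y, x⁵y, x⁶y, x⁷y, x⁸y, x⁹y, x²y², x²y³, x³y², x³y³, x¹²y, x¹³y, x¹¹y, x¹⁰y, x¹⁴y, x¹⁵y, x¹⁶y, x⁴y², x⁴y³, x⁵y², x⁵y³, x⁶y², x⁶y³, x⁷y², x⁷y³, x⁸y², x⁸y³, x⁹y², x⁹y³, x¹²y², x¹²y³, x¹³y², x¹³y³, x¹¹y², x¹¹y³, x¹⁰y², x¹⁰y³, x¹⁴y², x¹⁴y³, x¹⁵y², x¹⁵y³, x¹⁶y², x¹⁶y³}.
No further products give new elements, so |G| = 68.

Answer: 68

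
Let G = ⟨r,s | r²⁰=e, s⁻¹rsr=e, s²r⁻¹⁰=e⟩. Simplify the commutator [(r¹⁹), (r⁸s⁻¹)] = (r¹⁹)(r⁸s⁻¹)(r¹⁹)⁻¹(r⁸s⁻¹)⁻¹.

[(r¹⁹), (r⁸s⁻¹)] = (r¹⁹)·(r⁸s⁻¹)·(r¹⁹)⁻¹·(r⁸s⁻¹)⁻¹.
  (r¹⁹) · (r⁸s⁻¹) = r⁷s⁻¹
  (r⁷s⁻¹) · r = r⁶s⁻¹
  (r⁶s⁻¹) · (r⁸s) = r¹⁸

Answer: r¹⁸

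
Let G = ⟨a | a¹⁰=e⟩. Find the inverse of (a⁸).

The order of (a⁸) is 5 (smallest k with (a⁸)ᵏ = e), so (a⁸)⁻¹ = (a⁸)⁴ = a².
Check: (a⁸) · (a²) → (a⁸) · a² = e, giving e as required.

Answer: a²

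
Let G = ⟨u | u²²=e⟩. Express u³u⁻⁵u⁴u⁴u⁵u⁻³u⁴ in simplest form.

Multiply left to right, reducing at each step:
  (u³) · u⁻⁵ = u²⁰
  (u²⁰) · u⁴ = u²
  (u²) · u⁴ = u⁶
  (u⁶) · u⁵ = u¹¹
  (u¹¹) · u⁻³ = u⁸
  (u⁸) · u⁴ = u¹²

Answer: u¹²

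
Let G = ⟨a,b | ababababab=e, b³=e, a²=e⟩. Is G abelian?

a·b = ab but b·a = ba, so a·b ≠ b·a and G is not abelian.

Answer: No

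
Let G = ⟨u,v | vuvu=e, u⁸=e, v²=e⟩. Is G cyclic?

Every cyclic group is abelian. But u·v = uv while v·u = u⁷v, so u·v ≠ v·u and G is not abelian. Hence G is not cyclic.

Answer: No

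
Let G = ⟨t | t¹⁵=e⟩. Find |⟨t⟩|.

|⟨t⟩| equals the order of t. Compute successive powers until reaching e:
  t¹ = t, t² = t², t³ = t³, t⁴ = t⁴, t⁵ = t⁵, t⁶ = t⁶, t⁷ = t⁷, t⁸ = t⁸, t⁹ = t⁹, t¹⁰ = t¹⁰, t¹¹ = t¹¹, t¹² = t¹², t¹³ = t¹³, t¹⁴ = t¹⁴, t¹⁵ = e.
The smallest positive k with tᵏ = e is 15, so |⟨t⟩| = 15.

Answer: 15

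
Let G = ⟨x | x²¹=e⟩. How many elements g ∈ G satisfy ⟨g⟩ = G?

G is cyclic of order 21. An element generates G iff its order is 21, and a cyclic group of order 21 has exactly φ(21) = 12 such elements.

Answer: 12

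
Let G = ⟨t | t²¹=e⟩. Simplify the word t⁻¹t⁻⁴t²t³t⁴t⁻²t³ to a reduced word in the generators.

Multiply left to right, reducing at each step:
  (t²⁰) · t⁻⁴ = t¹⁶
  (t¹⁶) · t² = t¹⁸
  (t¹⁸) · t³ = e
  e · t⁴ = t⁴
  (t⁴) · t⁻² = t²
  (t²) · t³ = t⁵

Answer: t⁵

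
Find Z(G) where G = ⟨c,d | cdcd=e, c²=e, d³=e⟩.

An element z ∈ Z(G) iff z commutes with every generator.
For example e is central: e·c = c = c·e; e·d = d = d·e.
Whereas c ∉ Z(G) since c·d = cd ≠ cd² = d·c.
Checking each of the 6 elements this way gives Z(G) = {e}, of order 1.

Answer: {e}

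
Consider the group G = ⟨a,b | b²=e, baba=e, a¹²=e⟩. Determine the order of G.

Enumerate words in the generators, reducing via the relations: the distinct elements are
  {a, b, e, ab, a², a³, a⁴, a⁵, a⁶, a⁷, a⁸, a⁹, a²b, a³b, a¹¹, a¹⁰, a⁴b, a⁵b, a⁶b, a⁷b, a⁸b, a⁹b, a¹¹b, a¹⁰b}.
No further products give new elements, so |G| = 24.

Answer: 24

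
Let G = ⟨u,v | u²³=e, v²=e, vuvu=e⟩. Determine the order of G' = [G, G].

G' = [G, G] is generated by all commutators. The generator-pair commutators are: [u, v] = u².
The subgroup they normally generate is {e, u, u², u³, u⁴, u⁵, u⁶, u⁷, u⁸, u⁹, u¹⁰, u¹¹, u¹², u¹³, u¹⁴, u¹⁵, u¹⁶, u¹⁷, u¹⁸, u¹⁹, u²⁰, u²¹, u²²}, of order 23.
Check: |G/G'| = 46/23 = 2 is the order of the abelianisation.

Answer: 23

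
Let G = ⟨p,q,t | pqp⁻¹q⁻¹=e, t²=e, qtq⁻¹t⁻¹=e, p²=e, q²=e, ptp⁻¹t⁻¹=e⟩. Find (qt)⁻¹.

The order of (qt) is 2 (smallest k with (qt)ᵏ = e), so (qt)⁻¹ = (qt)¹ = qt.
Check: (qt) · (qt) → (qt) · q = t;   t · t = e, giving e as required.

Answer: qt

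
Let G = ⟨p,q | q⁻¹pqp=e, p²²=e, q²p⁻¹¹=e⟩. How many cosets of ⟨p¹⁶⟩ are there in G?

First find ord(p¹⁶) by computing successive powers:
  (p¹⁶)¹ = p¹⁶, (p¹⁶)² = p¹⁰, (p¹⁶)³ = p⁴, (p¹⁶)⁴ = p²⁰, (p¹⁶)⁵ = p¹⁴, (p¹⁶)⁶ = p⁸, (p¹⁶)⁷ = p², (p¹⁶)⁸ = p¹⁸, (p¹⁶)⁹ = p¹², (p¹⁶)¹⁰ = p⁶, (p¹⁶)¹¹ = e.
So |⟨p¹⁶⟩| = ord(p¹⁶) = 11. With |G| = 44, by Lagrange [G : ⟨p¹⁶⟩] = 44/11 = 4.

Answer: 4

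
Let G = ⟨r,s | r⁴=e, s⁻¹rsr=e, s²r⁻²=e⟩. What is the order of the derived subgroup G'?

G' = [G, G] is generated by all commutators. The generator-pair commutators are: [r, s] = r².
The subgroup they normally generate is {e, r²}, of order 2.
Check: |G/G'| = 8/2 = 4 is the order of the abelianisation.

Answer: 2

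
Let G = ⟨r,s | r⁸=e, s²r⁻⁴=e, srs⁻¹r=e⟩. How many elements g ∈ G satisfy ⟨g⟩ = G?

⟨g⟩ = G would require ord(g) = |G| = 16, but the maximum element order in G is 8 < 16. So G is not cyclic and no single element generates it: the count is 0.

Answer: 0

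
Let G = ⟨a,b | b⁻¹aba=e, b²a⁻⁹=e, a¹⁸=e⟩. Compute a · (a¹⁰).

Compute a · (a¹⁰) by multiplying left to right and reducing via the relations at each step:
  a · a¹⁰ = a¹¹

Answer: a¹¹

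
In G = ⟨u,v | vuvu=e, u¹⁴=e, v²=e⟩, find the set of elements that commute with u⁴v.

⟨u⁴v⟩ ⊆ C_G(u⁴v) since powers of u⁴v commute with u⁴v; so |C_G(u⁴v)| ≥ |⟨u⁴v⟩| = 2.
By orbit–stabilizer, |C_G(u⁴v)| = |G| / |conj. class of u⁴v| = 28 / 7 = 4.
The 4 elements commuting with u⁴v are {e, u⁷, u⁴v, u¹¹v}.

Answer: {e, u⁷, u⁴v, u¹¹v}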